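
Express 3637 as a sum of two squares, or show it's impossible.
39² + 46² (a=39, b=46)

Factorization: 3637 = 3637
By Fermat: n is sum of two squares iff every prime p ≡ 3 (mod 4) appears to even power.
All primes ≡ 3 (mod 4) appear to even power.
Search a = 0, 1, 2, … for 3637 - a² a perfect square: first hit at a = 39: 3637 - 1521 = 2116 = 46².
3637 = 39² + 46² = 1521 + 2116 ✓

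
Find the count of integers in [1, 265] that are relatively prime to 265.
208

265 = 5 × 53
φ(n) = n × ∏(1 - 1/p) for each prime p dividing n
φ(265) = 265 × (1 - 1/5) × (1 - 1/53) = 208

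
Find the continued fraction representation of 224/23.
[9; 1, 2, 1, 5]

Euclidean algorithm steps:
224 = 9 × 23 + 17
23 = 1 × 17 + 6
17 = 2 × 6 + 5
6 = 1 × 5 + 1
5 = 5 × 1 + 0
Continued fraction: [9; 1, 2, 1, 5]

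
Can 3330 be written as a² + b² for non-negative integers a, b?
9² + 57² (a=9, b=57)

Factorization: 3330 = 2 × 3^2 × 5 × 37
By Fermat: n is sum of two squares iff every prime p ≡ 3 (mod 4) appears to even power.
All primes ≡ 3 (mod 4) appear to even power.
Search a = 0, 1, 2, … for 3330 - a² a perfect square: first hit at a = 9: 3330 - 81 = 3249 = 57².
3330 = 9² + 57² = 81 + 3249 ✓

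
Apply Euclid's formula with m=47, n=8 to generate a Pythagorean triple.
(2145, 752, 2273)

Euclid's formula: a = m² - n², b = 2mn, c = m² + n²
m = 47, n = 8
a = 47² - 8² = 2209 - 64 = 2145
b = 2 × 47 × 8 = 752
c = 47² + 8² = 2209 + 64 = 2273
Verification: 2145² + 752² = 4601025 + 565504 = 5166529 = 2273² ✓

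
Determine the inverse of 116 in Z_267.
122

gcd(116, 267) = 1, so the inverse exists.
Extended Euclidean algorithm on (267, 116):
267 = 2 × 116 + 35  ⟹  35 = (1)·267 + (-2)·116
116 = 3 × 35 + 11  ⟹  11 = (-3)·267 + (7)·116
35 = 3 × 11 + 2  ⟹  2 = (10)·267 + (-23)·116
11 = 5 × 2 + 1  ⟹  1 = (-53)·267 + (122)·116
So (122)·116 ≡ 1 (mod 267), i.e. 116^(-1) ≡ 122 (mod 267).
Check: 116 × 122 = 14152 ≡ 1 (mod 267)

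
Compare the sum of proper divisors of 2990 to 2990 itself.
abundant

Proper divisors of 2990: sum = 1 + 2 + 5 + 10 + 13 + 23 + 26 + 46 + 65 + 115 + 130 + 230 + 299 + 598 + 1495 = 3058
Since 3058 > 2990, 2990 is abundant.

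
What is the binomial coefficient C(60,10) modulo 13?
0

Using Lucas' theorem:
Write n=60 and k=10 in base 13:
n in base 13: [4, 8]
k in base 13: [0, 10]
C(60,10) mod 13 = ∏ C(n_i, k_i) mod 13
Digit binomials (mod 13): C(4,0) = 1; C(8,10) = 0 (k_i > n_i)
Product: 1 × 0 = 0 ≡ 0 (mod 13)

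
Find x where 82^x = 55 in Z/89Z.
66

Baby-step giant-step with step n = ⌈√89⌉ = 10.
Baby steps 82^j mod 89 (j:value) for j=0..9: 0:1, 1:82, 2:49, 3:13, 4:87, 5:14, 6:80, 7:63, 8:4, 9:61.
Giant-step multiplier: 82^(-10) ≡ 82^(88-10) = 82^78 ≡ 5 (mod 89).
Giant steps γ_i = 55·5^i mod 89: γ_0=55, γ_1=8, γ_2=40, γ_3=22, γ_4=21, γ_5=16, γ_6=80 (in table at j=6).
x = i·n + j = 6·10 + 6 = 66.
Check: 82^66 ≡ 55 (mod 89).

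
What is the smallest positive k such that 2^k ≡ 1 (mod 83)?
82

83 is prime, so ord(2) divides φ(83) = 82.
Divisors of 82: 1, 2, 41, 82.
Repeated squaring: 2^1 ≡ 2, 2^2 ≡ 4, 2^4 ≡ 16, 2^8 ≡ 7, 2^16 ≡ 49, 2^32 ≡ 77, 2^64 ≡ 36 (mod 83).
Test 2^d mod 83 for each divisor d in increasing order:
2^1 ≡ 2
2^2 ≡ 4
2^41 = 2^32·2^8·2^1 ≡ 82
2^82 = 2^64·2^16·2^2 ≡ 1  ← first divisor giving 1
The order is 82.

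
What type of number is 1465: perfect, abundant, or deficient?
deficient

Proper divisors of 1465: sum = 1 + 5 + 293 = 299
Since 299 < 1465, 1465 is deficient.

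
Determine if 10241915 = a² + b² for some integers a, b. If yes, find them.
Not possible

Factorization: 10241915 = 5 × 127^3
By Fermat: n is sum of two squares iff every prime p ≡ 3 (mod 4) appears to even power.
Prime(s) ≡ 3 (mod 4) with odd exponent: [(127, 3)]
Therefore 10241915 cannot be expressed as a² + b².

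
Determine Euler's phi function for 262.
130

262 = 2 × 131
φ(n) = n × ∏(1 - 1/p) for each prime p dividing n
φ(262) = 262 × (1 - 1/2) × (1 - 1/131) = 130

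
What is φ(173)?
172

173 = 173
φ(n) = n × ∏(1 - 1/p) for each prime p dividing n
φ(173) = 173 × (1 - 1/173) = 172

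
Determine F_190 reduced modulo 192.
191

Matrix identity: Q^n = [[F_(n+1), F_n], [F_n, F_(n-1)]] with Q = [[1,1],[1,0]].
n = 190 = 10111110₂. Square-and-multiply, entries mod 192:
Q^1 = [[1,1],[1,0]]
Q^2 = (Q^1)² = [[2,1],[1,1]]
Q^5 = (Q^2)²·Q = [[8,5],[5,3]]
Q^11 = (Q^5)²·Q = [[144,89],[89,55]]
Q^23 = (Q^11)²·Q = [[96,49],[49,47]]
Q^47 = (Q^23)²·Q = [[0,97],[97,95]]
Q^95 = (Q^47)²·Q = [[0,1],[1,191]]
Q^190 = (Q^95)² = [[1,191],[191,2]]
F_190 mod 192 = Q^190[0][1] = 191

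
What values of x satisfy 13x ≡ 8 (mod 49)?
x ≡ 27 (mod 49)

gcd(13, 49) = 1, which divides 8, so solutions exist.
Find 13^(-1) mod 49 by the extended Euclidean algorithm:
49 = 3 × 13 + 10  ⟹  10 = (1)·49 + (-3)·13
13 = 1 × 10 + 3  ⟹  3 = (-1)·49 + (4)·13
10 = 3 × 3 + 1  ⟹  1 = (4)·49 + (-15)·13
So (-15)·13 ≡ 1 (mod 49), i.e. 13^(-1) ≡ -15 ≡ 34 (mod 49).
x ≡ 34 × 8 = 272 ≡ 27 (mod 49).
Check: 13 × 27 = 351 ≡ 8 (mod 49).
Unique solution: x ≡ 27 (mod 49)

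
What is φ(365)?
288

365 = 5 × 73
φ(n) = n × ∏(1 - 1/p) for each prime p dividing n
φ(365) = 365 × (1 - 1/5) × (1 - 1/73) = 288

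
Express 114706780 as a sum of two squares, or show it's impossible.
Not possible

Factorization: 114706780 = 2^2 × 5 × 179^3
By Fermat: n is sum of two squares iff every prime p ≡ 3 (mod 4) appears to even power.
Prime(s) ≡ 3 (mod 4) with odd exponent: [(179, 3)]
Therefore 114706780 cannot be expressed as a² + b².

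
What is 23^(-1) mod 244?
191

gcd(23, 244) = 1, so the inverse exists.
Extended Euclidean algorithm on (244, 23):
244 = 10 × 23 + 14  ⟹  14 = (1)·244 + (-10)·23
23 = 1 × 14 + 9  ⟹  9 = (-1)·244 + (11)·23
14 = 1 × 9 + 5  ⟹  5 = (2)·244 + (-21)·23
9 = 1 × 5 + 4  ⟹  4 = (-3)·244 + (32)·23
5 = 1 × 4 + 1  ⟹  1 = (5)·244 + (-53)·23
So (-53)·23 ≡ 1 (mod 244), i.e. 23^(-1) ≡ -53 ≡ 191 (mod 244).
Check: 23 × 191 = 4393 ≡ 1 (mod 244)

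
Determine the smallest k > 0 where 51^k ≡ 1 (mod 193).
192

193 is prime, so ord(51) divides φ(193) = 192.
Divisors of 192: 1, 2, 3, 4, 6, 8, 12, 16, 24, 32, 48, 64, 96, 192.
Repeated squaring: 51^1 ≡ 51, 51^2 ≡ 92, 51^4 ≡ 165, 51^8 ≡ 12, 51^16 ≡ 144, 51^32 ≡ 85, 51^64 ≡ 84, 51^128 ≡ 108 (mod 193).
Test 51^d mod 193 for each divisor d in increasing order:
51^1 ≡ 51
51^2 ≡ 92
51^3 = 51^2·51^1 ≡ 60
51^4 ≡ 165
51^6 = 51^4·51^2 ≡ 126
51^8 ≡ 12
51^12 = 51^8·51^4 ≡ 50
51^16 ≡ 144
51^24 = 51^16·51^8 ≡ 184
51^32 ≡ 85
51^48 = 51^32·51^16 ≡ 81
51^64 ≡ 84
51^96 = 51^64·51^32 ≡ 192
51^192 = 51^128·51^64 ≡ 1  ← first divisor giving 1
The order is 192.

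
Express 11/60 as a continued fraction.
[0; 5, 2, 5]

Euclidean algorithm steps:
11 = 0 × 60 + 11
60 = 5 × 11 + 5
11 = 2 × 5 + 1
5 = 5 × 1 + 0
Continued fraction: [0; 5, 2, 5]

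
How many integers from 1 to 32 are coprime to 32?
16

32 = 2^5
φ(n) = n × ∏(1 - 1/p) for each prime p dividing n
φ(32) = 32 × (1 - 1/2) = 16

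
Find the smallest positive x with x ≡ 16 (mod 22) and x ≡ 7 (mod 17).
126

Using Chinese Remainder Theorem:
M = 22 × 17 = 374
M1 = 17, M2 = 22
y1 = 17^(-1) mod 22 = 13
y2 = 22^(-1) mod 17 = 7
x = (16×17×13 + 7×22×7) mod 374 = 126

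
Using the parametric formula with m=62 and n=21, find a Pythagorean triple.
(3403, 2604, 4285)

Euclid's formula: a = m² - n², b = 2mn, c = m² + n²
m = 62, n = 21
a = 62² - 21² = 3844 - 441 = 3403
b = 2 × 62 × 21 = 2604
c = 62² + 21² = 3844 + 441 = 4285
Verification: 3403² + 2604² = 11580409 + 6780816 = 18361225 = 4285² ✓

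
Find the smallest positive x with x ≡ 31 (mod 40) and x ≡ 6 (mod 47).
711

Using Chinese Remainder Theorem:
M = 40 × 47 = 1880
M1 = 47, M2 = 40
y1 = 47^(-1) mod 40 = 23
y2 = 40^(-1) mod 47 = 20
x = (31×47×23 + 6×40×20) mod 1880 = 711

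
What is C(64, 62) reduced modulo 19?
2

Using Lucas' theorem:
Write n=64 and k=62 in base 19:
n in base 19: [3, 7]
k in base 19: [3, 5]
C(64,62) mod 19 = ∏ C(n_i, k_i) mod 19
Digit binomials (mod 19): C(3,3) = 1; C(7,5) = 21 ≡ 2
Product: 1 × 2 = 2 ≡ 2 (mod 19)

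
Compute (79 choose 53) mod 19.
0

Using Lucas' theorem:
Write n=79 and k=53 in base 19:
n in base 19: [4, 3]
k in base 19: [2, 15]
C(79,53) mod 19 = ∏ C(n_i, k_i) mod 19
Digit binomials (mod 19): C(4,2) = 6; C(3,15) = 0 (k_i > n_i)
Product: 6 × 0 = 0 ≡ 0 (mod 19)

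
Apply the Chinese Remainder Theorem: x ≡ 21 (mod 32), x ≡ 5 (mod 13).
213

Using Chinese Remainder Theorem:
M = 32 × 13 = 416
M1 = 13, M2 = 32
y1 = 13^(-1) mod 32 = 5
y2 = 32^(-1) mod 13 = 11
x = (21×13×5 + 5×32×11) mod 416 = 213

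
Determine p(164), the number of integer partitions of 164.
156919475295

p(n) counts ways to write n as a sum of positive integers (order ignored).
Euler's pentagonal recurrence: p(k) = p(k-1) + p(k-2) - p(k-5) - p(k-7) + p(k-12) + p(k-15) - ... (offsets j(3j∓1)/2, signs ++--, p(0)=1, p(<0)=0).
DP table for k = 0..163: p(0)=1, p(1)=1, p(2)=2, p(3)=3, p(4)=5, p(5)=7, p(6)=11, p(7)=15, p(8)=22, p(9)=30, p(10)=42, p(11)=56, p(12)=77, p(13)=101, p(14)=135, p(15)=176, p(16)=231, p(17)=297, p(18)=385, p(19)=490, p(20)=627, p(21)=792, p(22)=1002, p(23)=1255, p(24)=1575, p(25)=1958, p(26)=2436, p(27)=3010, p(28)=3718, p(29)=4565, p(30)=5604, p(31)=6842, p(32)=8349, p(33)=10143, p(34)=12310, p(35)=14883, p(36)=17977, p(37)=21637, p(38)=26015, p(39)=31185, p(40)=37338, p(41)=44583, p(42)=53174, p(43)=63261, p(44)=75175, p(45)=89134, p(46)=105558, p(47)=124754, p(48)=147273, p(49)=173525, p(50)=204226, p(51)=239943, p(52)=281589, p(53)=329931, p(54)=386155, p(55)=451276, p(56)=526823, p(57)=614154, p(58)=715220, p(59)=831820, p(60)=966467, p(61)=1121505, p(62)=1300156, p(63)=1505499, p(64)=1741630, p(65)=2012558, p(66)=2323520, p(67)=2679689, p(68)=3087735, p(69)=3554345, p(70)=4087968, p(71)=4697205, p(72)=5392783, p(73)=6185689, p(74)=7089500, p(75)=8118264, p(76)=9289091, p(77)=10619863, p(78)=12132164, p(79)=13848650, p(80)=15796476, p(81)=18004327, p(82)=20506255, p(83)=23338469, p(84)=26543660, p(85)=30167357, p(86)=34262962, p(87)=38887673, p(88)=44108109, p(89)=49995925, p(90)=56634173, p(91)=64112359, p(92)=72533807, p(93)=82010177, p(94)=92669720, p(95)=104651419, p(96)=118114304, p(97)=133230930, p(98)=150198136, p(99)=169229875, p(100)=190569292, p(101)=214481126, p(102)=241265379, p(103)=271248950, p(104)=304801365, p(105)=342325709, p(106)=384276336, p(107)=431149389, p(108)=483502844, p(109)=541946240, p(110)=607163746, p(111)=679903203, p(112)=761002156, p(113)=851376628, p(114)=952050665, p(115)=1064144451, p(116)=1188908248, p(117)=1327710076, p(118)=1482074143, p(119)=1653668665, p(120)=1844349560, p(121)=2056148051, p(122)=2291320912, p(123)=2552338241, p(124)=2841940500, p(125)=3163127352, p(126)=3519222692, p(127)=3913864295, p(128)=4351078600, p(129)=4835271870, p(130)=5371315400, p(131)=5964539504, p(132)=6620830889, p(133)=7346629512, p(134)=8149040695, p(135)=9035836076, p(136)=10015581680, p(137)=11097645016, p(138)=12292341831, p(139)=13610949895, p(140)=15065878135, p(141)=16670689208, p(142)=18440293320, p(143)=20390982757, p(144)=22540654445, p(145)=24908858009, p(146)=27517052599, p(147)=30388671978, p(148)=33549419497, p(149)=37027355200, p(150)=40853235313, p(151)=45060624582, p(152)=49686288421, p(153)=54770336324, p(154)=60356673280, p(155)=66493182097, p(156)=73232243759, p(157)=80630964769, p(158)=88751778802, p(159)=97662728555, p(160)=107438159466, p(161)=118159068427, p(162)=129913904637, p(163)=142798995930.
Final step: p(164) = p(163) + p(162) - p(159) - p(157) + p(152) + p(149) - p(142) - p(138) + p(129) + p(124) - p(113) - p(107) + p(94) + p(87) - p(72) - p(64) + p(47) + p(38) - p(19) - p(9)
= 142798995930 + 129913904637 - 97662728555 - 80630964769 + 49686288421 + 37027355200 - 18440293320 - 12292341831 + 4835271870 + 2841940500 - 851376628 - 431149389 + 92669720 + 38887673 - 5392783 - 1741630 + 124754 + 26015 - 490 - 30
= 156919475295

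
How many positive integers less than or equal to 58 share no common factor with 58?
28

58 = 2 × 29
φ(n) = n × ∏(1 - 1/p) for each prime p dividing n
φ(58) = 58 × (1 - 1/2) × (1 - 1/29) = 28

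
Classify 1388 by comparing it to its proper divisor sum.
deficient

Proper divisors of 1388: sum = 1 + 2 + 4 + 347 + 694 = 1048
Since 1048 < 1388, 1388 is deficient.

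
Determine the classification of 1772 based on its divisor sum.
deficient

Proper divisors of 1772: sum = 1 + 2 + 4 + 443 + 886 = 1336
Since 1336 < 1772, 1772 is deficient.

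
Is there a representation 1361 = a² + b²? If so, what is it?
20² + 31² (a=20, b=31)

Factorization: 1361 = 1361
By Fermat: n is sum of two squares iff every prime p ≡ 3 (mod 4) appears to even power.
All primes ≡ 3 (mod 4) appear to even power.
Search a = 0, 1, 2, … for 1361 - a² a perfect square: first hit at a = 20: 1361 - 400 = 961 = 31².
1361 = 20² + 31² = 400 + 961 ✓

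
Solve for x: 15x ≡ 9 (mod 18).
x ≡ 3 (mod 6)

gcd(15, 18) = 3, which divides 9, so solutions exist.
Divide through by 3: 5x ≡ 3 (mod 6).
Find 5^(-1) mod 6 by the extended Euclidean algorithm:
6 = 1 × 5 + 1  ⟹  1 = (1)·6 + (-1)·5
So (-1)·5 ≡ 1 (mod 6), i.e. 5^(-1) ≡ -1 ≡ 5 (mod 6).
x ≡ 5 × 3 = 15 ≡ 3 (mod 6).
Check: 15 × 3 = 45 ≡ 9 (mod 18).
x ≡ 3 (mod 6), giving 3 solutions mod 18.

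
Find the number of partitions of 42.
53174

p(n) counts ways to write n as a sum of positive integers (order ignored).
Euler's pentagonal recurrence: p(k) = p(k-1) + p(k-2) - p(k-5) - p(k-7) + p(k-12) + p(k-15) - ... (offsets j(3j∓1)/2, signs ++--, p(0)=1, p(<0)=0).
DP table for k = 0..41: p(0)=1, p(1)=1, p(2)=2, p(3)=3, p(4)=5, p(5)=7, p(6)=11, p(7)=15, p(8)=22, p(9)=30, p(10)=42, p(11)=56, p(12)=77, p(13)=101, p(14)=135, p(15)=176, p(16)=231, p(17)=297, p(18)=385, p(19)=490, p(20)=627, p(21)=792, p(22)=1002, p(23)=1255, p(24)=1575, p(25)=1958, p(26)=2436, p(27)=3010, p(28)=3718, p(29)=4565, p(30)=5604, p(31)=6842, p(32)=8349, p(33)=10143, p(34)=12310, p(35)=14883, p(36)=17977, p(37)=21637, p(38)=26015, p(39)=31185, p(40)=37338, p(41)=44583.
Final step: p(42) = p(41) + p(40) - p(37) - p(35) + p(30) + p(27) - p(20) - p(16) + p(7) + p(2)
= 44583 + 37338 - 21637 - 14883 + 5604 + 3010 - 627 - 231 + 15 + 2
= 53174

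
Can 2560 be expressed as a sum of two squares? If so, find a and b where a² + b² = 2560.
16² + 48² (a=16, b=48)

Factorization: 2560 = 2^9 × 5
By Fermat: n is sum of two squares iff every prime p ≡ 3 (mod 4) appears to even power.
All primes ≡ 3 (mod 4) appear to even power.
Search a = 0, 1, 2, … for 2560 - a² a perfect square: first hit at a = 16: 2560 - 256 = 2304 = 48².
2560 = 16² + 48² = 256 + 2304 ✓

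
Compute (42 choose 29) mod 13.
3

Using Lucas' theorem:
Write n=42 and k=29 in base 13:
n in base 13: [3, 3]
k in base 13: [2, 3]
C(42,29) mod 13 = ∏ C(n_i, k_i) mod 13
Digit binomials (mod 13): C(3,2) = 3; C(3,3) = 1
Product: 3 × 1 = 3 ≡ 3 (mod 13)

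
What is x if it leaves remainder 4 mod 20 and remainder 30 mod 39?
264

Using Chinese Remainder Theorem:
M = 20 × 39 = 780
M1 = 39, M2 = 20
y1 = 39^(-1) mod 20 = 19
y2 = 20^(-1) mod 39 = 2
x = (4×39×19 + 30×20×2) mod 780 = 264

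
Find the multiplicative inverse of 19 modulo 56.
3

gcd(19, 56) = 1, so the inverse exists.
Extended Euclidean algorithm on (56, 19):
56 = 2 × 19 + 18  ⟹  18 = (1)·56 + (-2)·19
19 = 1 × 18 + 1  ⟹  1 = (-1)·56 + (3)·19
So (3)·19 ≡ 1 (mod 56), i.e. 19^(-1) ≡ 3 (mod 56).
Check: 19 × 3 = 57 ≡ 1 (mod 56)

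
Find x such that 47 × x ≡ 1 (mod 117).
5

gcd(47, 117) = 1, so the inverse exists.
Extended Euclidean algorithm on (117, 47):
117 = 2 × 47 + 23  ⟹  23 = (1)·117 + (-2)·47
47 = 2 × 23 + 1  ⟹  1 = (-2)·117 + (5)·47
So (5)·47 ≡ 1 (mod 117), i.e. 47^(-1) ≡ 5 (mod 117).
Check: 47 × 5 = 235 ≡ 1 (mod 117)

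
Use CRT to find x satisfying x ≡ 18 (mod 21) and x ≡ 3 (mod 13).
81

Using Chinese Remainder Theorem:
M = 21 × 13 = 273
M1 = 13, M2 = 21
y1 = 13^(-1) mod 21 = 13
y2 = 21^(-1) mod 13 = 5
x = (18×13×13 + 3×21×5) mod 273 = 81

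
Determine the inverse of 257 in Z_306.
281

gcd(257, 306) = 1, so the inverse exists.
Extended Euclidean algorithm on (306, 257):
306 = 1 × 257 + 49  ⟹  49 = (1)·306 + (-1)·257
257 = 5 × 49 + 12  ⟹  12 = (-5)·306 + (6)·257
49 = 4 × 12 + 1  ⟹  1 = (21)·306 + (-25)·257
So (-25)·257 ≡ 1 (mod 306), i.e. 257^(-1) ≡ -25 ≡ 281 (mod 306).
Check: 257 × 281 = 72217 ≡ 1 (mod 306)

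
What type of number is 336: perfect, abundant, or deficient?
abundant

Proper divisors of 336: sum = 1 + 2 + 3 + 4 + 6 + 7 + 8 + 12 + ... + 56 + 84 + 112 + 168 (19 divisors) = 656
Since 656 > 336, 336 is abundant.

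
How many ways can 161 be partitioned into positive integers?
118159068427

p(n) counts ways to write n as a sum of positive integers (order ignored).
Euler's pentagonal recurrence: p(k) = p(k-1) + p(k-2) - p(k-5) - p(k-7) + p(k-12) + p(k-15) - ... (offsets j(3j∓1)/2, signs ++--, p(0)=1, p(<0)=0).
DP table for k = 0..160: p(0)=1, p(1)=1, p(2)=2, p(3)=3, p(4)=5, p(5)=7, p(6)=11, p(7)=15, p(8)=22, p(9)=30, p(10)=42, p(11)=56, p(12)=77, p(13)=101, p(14)=135, p(15)=176, p(16)=231, p(17)=297, p(18)=385, p(19)=490, p(20)=627, p(21)=792, p(22)=1002, p(23)=1255, p(24)=1575, p(25)=1958, p(26)=2436, p(27)=3010, p(28)=3718, p(29)=4565, p(30)=5604, p(31)=6842, p(32)=8349, p(33)=10143, p(34)=12310, p(35)=14883, p(36)=17977, p(37)=21637, p(38)=26015, p(39)=31185, p(40)=37338, p(41)=44583, p(42)=53174, p(43)=63261, p(44)=75175, p(45)=89134, p(46)=105558, p(47)=124754, p(48)=147273, p(49)=173525, p(50)=204226, p(51)=239943, p(52)=281589, p(53)=329931, p(54)=386155, p(55)=451276, p(56)=526823, p(57)=614154, p(58)=715220, p(59)=831820, p(60)=966467, p(61)=1121505, p(62)=1300156, p(63)=1505499, p(64)=1741630, p(65)=2012558, p(66)=2323520, p(67)=2679689, p(68)=3087735, p(69)=3554345, p(70)=4087968, p(71)=4697205, p(72)=5392783, p(73)=6185689, p(74)=7089500, p(75)=8118264, p(76)=9289091, p(77)=10619863, p(78)=12132164, p(79)=13848650, p(80)=15796476, p(81)=18004327, p(82)=20506255, p(83)=23338469, p(84)=26543660, p(85)=30167357, p(86)=34262962, p(87)=38887673, p(88)=44108109, p(89)=49995925, p(90)=56634173, p(91)=64112359, p(92)=72533807, p(93)=82010177, p(94)=92669720, p(95)=104651419, p(96)=118114304, p(97)=133230930, p(98)=150198136, p(99)=169229875, p(100)=190569292, p(101)=214481126, p(102)=241265379, p(103)=271248950, p(104)=304801365, p(105)=342325709, p(106)=384276336, p(107)=431149389, p(108)=483502844, p(109)=541946240, p(110)=607163746, p(111)=679903203, p(112)=761002156, p(113)=851376628, p(114)=952050665, p(115)=1064144451, p(116)=1188908248, p(117)=1327710076, p(118)=1482074143, p(119)=1653668665, p(120)=1844349560, p(121)=2056148051, p(122)=2291320912, p(123)=2552338241, p(124)=2841940500, p(125)=3163127352, p(126)=3519222692, p(127)=3913864295, p(128)=4351078600, p(129)=4835271870, p(130)=5371315400, p(131)=5964539504, p(132)=6620830889, p(133)=7346629512, p(134)=8149040695, p(135)=9035836076, p(136)=10015581680, p(137)=11097645016, p(138)=12292341831, p(139)=13610949895, p(140)=15065878135, p(141)=16670689208, p(142)=18440293320, p(143)=20390982757, p(144)=22540654445, p(145)=24908858009, p(146)=27517052599, p(147)=30388671978, p(148)=33549419497, p(149)=37027355200, p(150)=40853235313, p(151)=45060624582, p(152)=49686288421, p(153)=54770336324, p(154)=60356673280, p(155)=66493182097, p(156)=73232243759, p(157)=80630964769, p(158)=88751778802, p(159)=97662728555, p(160)=107438159466.
Final step: p(161) = p(160) + p(159) - p(156) - p(154) + p(149) + p(146) - p(139) - p(135) + p(126) + p(121) - p(110) - p(104) + p(91) + p(84) - p(69) - p(61) + p(44) + p(35) - p(16) - p(6)
= 107438159466 + 97662728555 - 73232243759 - 60356673280 + 37027355200 + 27517052599 - 13610949895 - 9035836076 + 3519222692 + 2056148051 - 607163746 - 304801365 + 64112359 + 26543660 - 3554345 - 1121505 + 75175 + 14883 - 231 - 11
= 118159068427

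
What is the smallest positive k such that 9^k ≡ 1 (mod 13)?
3

13 is prime, so ord(9) divides φ(13) = 12.
Divisors of 12: 1, 2, 3, 4, 6, 12.
Repeated squaring: 9^1 ≡ 9, 9^2 ≡ 3, 9^4 ≡ 9, 9^8 ≡ 3 (mod 13).
Test 9^d mod 13 for each divisor d in increasing order:
9^1 ≡ 9
9^2 ≡ 3
9^3 = 9^2·9^1 ≡ 1  ← first divisor giving 1
The order is 3.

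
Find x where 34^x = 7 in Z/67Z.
43

Baby-step giant-step with step n = ⌈√67⌉ = 9.
Baby steps 34^j mod 67 (j:value) for j=0..8: 0:1, 1:34, 2:17, 3:42, 4:21, 5:44, 6:22, 7:11, 8:39.
Giant-step multiplier: 34^(-9) ≡ 34^(66-9) = 34^57 ≡ 43 (mod 67).
Giant steps γ_i = 7·43^i mod 67: γ_0=7, γ_1=33, γ_2=12, γ_3=47, γ_4=11 (in table at j=7).
x = i·n + j = 4·9 + 7 = 43.
Check: 34^43 ≡ 7 (mod 67).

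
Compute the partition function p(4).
5

p(n) counts ways to write n as a sum of positive integers (order ignored).
Examples: 4; 3 + 1; 2 + 2; 2 + 1 + 1; 1 + 1 + 1 + 1
p(4) = 5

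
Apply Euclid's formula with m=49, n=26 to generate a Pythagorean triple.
(1725, 2548, 3077)

Euclid's formula: a = m² - n², b = 2mn, c = m² + n²
m = 49, n = 26
a = 49² - 26² = 2401 - 676 = 1725
b = 2 × 49 × 26 = 2548
c = 49² + 26² = 2401 + 676 = 3077
Verification: 1725² + 2548² = 2975625 + 6492304 = 9467929 = 3077² ✓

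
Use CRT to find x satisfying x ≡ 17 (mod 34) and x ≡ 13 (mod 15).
493

Using Chinese Remainder Theorem:
M = 34 × 15 = 510
M1 = 15, M2 = 34
y1 = 15^(-1) mod 34 = 25
y2 = 34^(-1) mod 15 = 4
x = (17×15×25 + 13×34×4) mod 510 = 493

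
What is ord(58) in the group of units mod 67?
22

67 is prime, so ord(58) divides φ(67) = 66.
Divisors of 66: 1, 2, 3, 6, 11, 22, 33, 66.
Repeated squaring: 58^1 ≡ 58, 58^2 ≡ 14, 58^4 ≡ 62, 58^8 ≡ 25, 58^16 ≡ 22, 58^32 ≡ 15, 58^64 ≡ 24 (mod 67).
Test 58^d mod 67 for each divisor d in increasing order:
58^1 ≡ 58
58^2 ≡ 14
58^3 = 58^2·58^1 ≡ 8
58^6 = 58^4·58^2 ≡ 64
58^11 = 58^8·58^2·58^1 ≡ 66
58^22 = 58^16·58^4·58^2 ≡ 1  ← first divisor giving 1
The order is 22.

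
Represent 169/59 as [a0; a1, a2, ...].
[2; 1, 6, 2, 1, 2]

Euclidean algorithm steps:
169 = 2 × 59 + 51
59 = 1 × 51 + 8
51 = 6 × 8 + 3
8 = 2 × 3 + 2
3 = 1 × 2 + 1
2 = 2 × 1 + 0
Continued fraction: [2; 1, 6, 2, 1, 2]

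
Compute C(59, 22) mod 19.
0

Using Lucas' theorem:
Write n=59 and k=22 in base 19:
n in base 19: [3, 2]
k in base 19: [1, 3]
C(59,22) mod 19 = ∏ C(n_i, k_i) mod 19
Digit binomials (mod 19): C(3,1) = 3; C(2,3) = 0 (k_i > n_i)
Product: 3 × 0 = 0 ≡ 0 (mod 19)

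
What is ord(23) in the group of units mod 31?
10

31 is prime, so ord(23) divides φ(31) = 30.
Divisors of 30: 1, 2, 3, 5, 6, 10, 15, 30.
Repeated squaring: 23^1 ≡ 23, 23^2 ≡ 2, 23^4 ≡ 4, 23^8 ≡ 16, 23^16 ≡ 8 (mod 31).
Test 23^d mod 31 for each divisor d in increasing order:
23^1 ≡ 23
23^2 ≡ 2
23^3 = 23^2·23^1 ≡ 15
23^5 = 23^4·23^1 ≡ 30
23^6 = 23^4·23^2 ≡ 8
23^10 = 23^8·23^2 ≡ 1  ← first divisor giving 1
The order is 10.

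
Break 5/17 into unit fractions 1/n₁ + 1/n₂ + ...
1/4 + 1/23 + 1/1564

Greedy algorithm:
5/17: ceiling(17/5) = 4, use 1/4
3/68: ceiling(68/3) = 23, use 1/23
1/1564: ceiling(1564/1) = 1564, use 1/1564
Result: 5/17 = 1/4 + 1/23 + 1/1564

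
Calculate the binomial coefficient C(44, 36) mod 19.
0

Using Lucas' theorem:
Write n=44 and k=36 in base 19:
n in base 19: [2, 6]
k in base 19: [1, 17]
C(44,36) mod 19 = ∏ C(n_i, k_i) mod 19
Digit binomials (mod 19): C(2,1) = 2; C(6,17) = 0 (k_i > n_i)
Product: 2 × 0 = 0 ≡ 0 (mod 19)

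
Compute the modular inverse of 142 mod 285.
283

gcd(142, 285) = 1, so the inverse exists.
Extended Euclidean algorithm on (285, 142):
285 = 2 × 142 + 1  ⟹  1 = (1)·285 + (-2)·142
So (-2)·142 ≡ 1 (mod 285), i.e. 142^(-1) ≡ -2 ≡ 283 (mod 285).
Check: 142 × 283 = 40186 ≡ 1 (mod 285)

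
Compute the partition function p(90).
56634173

p(n) counts ways to write n as a sum of positive integers (order ignored).
Euler's pentagonal recurrence: p(k) = p(k-1) + p(k-2) - p(k-5) - p(k-7) + p(k-12) + p(k-15) - ... (offsets j(3j∓1)/2, signs ++--, p(0)=1, p(<0)=0).
DP table for k = 0..89: p(0)=1, p(1)=1, p(2)=2, p(3)=3, p(4)=5, p(5)=7, p(6)=11, p(7)=15, p(8)=22, p(9)=30, p(10)=42, p(11)=56, p(12)=77, p(13)=101, p(14)=135, p(15)=176, p(16)=231, p(17)=297, p(18)=385, p(19)=490, p(20)=627, p(21)=792, p(22)=1002, p(23)=1255, p(24)=1575, p(25)=1958, p(26)=2436, p(27)=3010, p(28)=3718, p(29)=4565, p(30)=5604, p(31)=6842, p(32)=8349, p(33)=10143, p(34)=12310, p(35)=14883, p(36)=17977, p(37)=21637, p(38)=26015, p(39)=31185, p(40)=37338, p(41)=44583, p(42)=53174, p(43)=63261, p(44)=75175, p(45)=89134, p(46)=105558, p(47)=124754, p(48)=147273, p(49)=173525, p(50)=204226, p(51)=239943, p(52)=281589, p(53)=329931, p(54)=386155, p(55)=451276, p(56)=526823, p(57)=614154, p(58)=715220, p(59)=831820, p(60)=966467, p(61)=1121505, p(62)=1300156, p(63)=1505499, p(64)=1741630, p(65)=2012558, p(66)=2323520, p(67)=2679689, p(68)=3087735, p(69)=3554345, p(70)=4087968, p(71)=4697205, p(72)=5392783, p(73)=6185689, p(74)=7089500, p(75)=8118264, p(76)=9289091, p(77)=10619863, p(78)=12132164, p(79)=13848650, p(80)=15796476, p(81)=18004327, p(82)=20506255, p(83)=23338469, p(84)=26543660, p(85)=30167357, p(86)=34262962, p(87)=38887673, p(88)=44108109, p(89)=49995925.
Final step: p(90) = p(89) + p(88) - p(85) - p(83) + p(78) + p(75) - p(68) - p(64) + p(55) + p(50) - p(39) - p(33) + p(20) + p(13)
= 49995925 + 44108109 - 30167357 - 23338469 + 12132164 + 8118264 - 3087735 - 1741630 + 451276 + 204226 - 31185 - 10143 + 627 + 101
= 56634173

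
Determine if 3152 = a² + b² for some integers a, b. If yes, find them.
4² + 56² (a=4, b=56)

Factorization: 3152 = 2^4 × 197
By Fermat: n is sum of two squares iff every prime p ≡ 3 (mod 4) appears to even power.
All primes ≡ 3 (mod 4) appear to even power.
Search a = 0, 1, 2, … for 3152 - a² a perfect square: first hit at a = 4: 3152 - 16 = 3136 = 56².
3152 = 4² + 56² = 16 + 3136 ✓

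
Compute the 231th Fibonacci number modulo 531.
178

Matrix identity: Q^n = [[F_(n+1), F_n], [F_n, F_(n-1)]] with Q = [[1,1],[1,0]].
n = 231 = 11100111₂. Square-and-multiply, entries mod 531:
Q^1 = [[1,1],[1,0]]
Q^3 = (Q^1)²·Q = [[3,2],[2,1]]
Q^7 = (Q^3)²·Q = [[21,13],[13,8]]
Q^14 = (Q^7)² = [[79,377],[377,233]]
Q^28 = (Q^14)² = [[221,273],[273,479]]
Q^57 = (Q^28)²·Q = [[118,178],[178,471]]
Q^115 = (Q^57)²·Q = [[177,473],[473,235]]
Q^231 = (Q^115)²·Q = [[177,178],[178,530]]
F_231 mod 531 = Q^231[0][1] = 178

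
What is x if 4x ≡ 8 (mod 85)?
x ≡ 2 (mod 85)

gcd(4, 85) = 1, which divides 8, so solutions exist.
Find 4^(-1) mod 85 by the extended Euclidean algorithm:
85 = 21 × 4 + 1  ⟹  1 = (1)·85 + (-21)·4
So (-21)·4 ≡ 1 (mod 85), i.e. 4^(-1) ≡ -21 ≡ 64 (mod 85).
x ≡ 64 × 8 = 512 ≡ 2 (mod 85).
Check: 4 × 2 = 8 ≡ 8 (mod 85).
Unique solution: x ≡ 2 (mod 85)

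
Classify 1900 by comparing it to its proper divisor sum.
abundant

Proper divisors of 1900: sum = 1 + 2 + 4 + 5 + 10 + 19 + 20 + 25 + ... + 190 + 380 + 475 + 950 (17 divisors) = 2440
Since 2440 > 1900, 1900 is abundant.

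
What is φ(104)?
48

104 = 2^3 × 13
φ(n) = n × ∏(1 - 1/p) for each prime p dividing n
φ(104) = 104 × (1 - 1/2) × (1 - 1/13) = 48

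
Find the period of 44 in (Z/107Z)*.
53

107 is prime, so ord(44) divides φ(107) = 106.
Divisors of 106: 1, 2, 53, 106.
Repeated squaring: 44^1 ≡ 44, 44^2 ≡ 10, 44^4 ≡ 100, 44^8 ≡ 49, 44^16 ≡ 47, 44^32 ≡ 69, 44^64 ≡ 53 (mod 107).
Test 44^d mod 107 for each divisor d in increasing order:
44^1 ≡ 44
44^2 ≡ 10
44^53 = 44^32·44^16·44^4·44^1 ≡ 1  ← first divisor giving 1
The order is 53.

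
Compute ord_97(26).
96

97 is prime, so ord(26) divides φ(97) = 96.
Divisors of 96: 1, 2, 3, 4, 6, 8, 12, 16, 24, 32, 48, 96.
Repeated squaring: 26^1 ≡ 26, 26^2 ≡ 94, 26^4 ≡ 9, 26^8 ≡ 81, 26^16 ≡ 62, 26^32 ≡ 61, 26^64 ≡ 35 (mod 97).
Test 26^d mod 97 for each divisor d in increasing order:
26^1 ≡ 26
26^2 ≡ 94
26^3 = 26^2·26^1 ≡ 19
26^4 ≡ 9
26^6 = 26^4·26^2 ≡ 70
26^8 ≡ 81
26^12 = 26^8·26^4 ≡ 50
26^16 ≡ 62
26^24 = 26^16·26^8 ≡ 75
26^32 ≡ 61
26^48 = 26^32·26^16 ≡ 96
26^96 = 26^64·26^32 ≡ 1  ← first divisor giving 1
The order is 96.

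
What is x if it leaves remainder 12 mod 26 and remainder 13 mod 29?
506

Using Chinese Remainder Theorem:
M = 26 × 29 = 754
M1 = 29, M2 = 26
y1 = 29^(-1) mod 26 = 9
y2 = 26^(-1) mod 29 = 19
x = (12×29×9 + 13×26×19) mod 754 = 506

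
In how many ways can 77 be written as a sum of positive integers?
10619863

p(n) counts ways to write n as a sum of positive integers (order ignored).
Euler's pentagonal recurrence: p(k) = p(k-1) + p(k-2) - p(k-5) - p(k-7) + p(k-12) + p(k-15) - ... (offsets j(3j∓1)/2, signs ++--, p(0)=1, p(<0)=0).
DP table for k = 0..76: p(0)=1, p(1)=1, p(2)=2, p(3)=3, p(4)=5, p(5)=7, p(6)=11, p(7)=15, p(8)=22, p(9)=30, p(10)=42, p(11)=56, p(12)=77, p(13)=101, p(14)=135, p(15)=176, p(16)=231, p(17)=297, p(18)=385, p(19)=490, p(20)=627, p(21)=792, p(22)=1002, p(23)=1255, p(24)=1575, p(25)=1958, p(26)=2436, p(27)=3010, p(28)=3718, p(29)=4565, p(30)=5604, p(31)=6842, p(32)=8349, p(33)=10143, p(34)=12310, p(35)=14883, p(36)=17977, p(37)=21637, p(38)=26015, p(39)=31185, p(40)=37338, p(41)=44583, p(42)=53174, p(43)=63261, p(44)=75175, p(45)=89134, p(46)=105558, p(47)=124754, p(48)=147273, p(49)=173525, p(50)=204226, p(51)=239943, p(52)=281589, p(53)=329931, p(54)=386155, p(55)=451276, p(56)=526823, p(57)=614154, p(58)=715220, p(59)=831820, p(60)=966467, p(61)=1121505, p(62)=1300156, p(63)=1505499, p(64)=1741630, p(65)=2012558, p(66)=2323520, p(67)=2679689, p(68)=3087735, p(69)=3554345, p(70)=4087968, p(71)=4697205, p(72)=5392783, p(73)=6185689, p(74)=7089500, p(75)=8118264, p(76)=9289091.
Final step: p(77) = p(76) + p(75) - p(72) - p(70) + p(65) + p(62) - p(55) - p(51) + p(42) + p(37) - p(26) - p(20) + p(7) + p(0)
= 9289091 + 8118264 - 5392783 - 4087968 + 2012558 + 1300156 - 451276 - 239943 + 53174 + 21637 - 2436 - 627 + 15 + 1
= 10619863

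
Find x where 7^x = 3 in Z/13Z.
8

Baby-step giant-step with step n = ⌈√13⌉ = 4.
Baby steps 7^j mod 13 (j:value) for j=0..3: 0:1, 1:7, 2:10, 3:5.
Giant-step multiplier: 7^(-4) ≡ 7^(12-4) = 7^8 ≡ 3 (mod 13).
Giant steps γ_i = 3·3^i mod 13: γ_0=3, γ_1=9, γ_2=1 (in table at j=0).
x = i·n + j = 2·4 + 0 = 8.
Check: 7^8 ≡ 3 (mod 13).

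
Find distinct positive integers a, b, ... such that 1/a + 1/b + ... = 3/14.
1/5 + 1/70

Greedy algorithm:
3/14: ceiling(14/3) = 5, use 1/5
1/70: ceiling(70/1) = 70, use 1/70
Result: 3/14 = 1/5 + 1/70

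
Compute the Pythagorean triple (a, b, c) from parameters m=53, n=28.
(2025, 2968, 3593)

Euclid's formula: a = m² - n², b = 2mn, c = m² + n²
m = 53, n = 28
a = 53² - 28² = 2809 - 784 = 2025
b = 2 × 53 × 28 = 2968
c = 53² + 28² = 2809 + 784 = 3593
Verification: 2025² + 2968² = 4100625 + 8809024 = 12909649 = 3593² ✓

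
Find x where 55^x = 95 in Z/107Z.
31

Baby-step giant-step with step n = ⌈√107⌉ = 11.
Baby steps 55^j mod 107 (j:value) for j=0..10: 0:1, 1:55, 2:29, 3:97, 4:92, 5:31, 6:100, 7:43, 8:11, 9:70, 10:105.
Giant-step multiplier: 55^(-11) ≡ 55^(106-11) = 55^95 ≡ 71 (mod 107).
Giant steps γ_i = 95·71^i mod 107: γ_0=95, γ_1=4, γ_2=70 (in table at j=9).
x = i·n + j = 2·11 + 9 = 31.
Check: 55^31 ≡ 95 (mod 107).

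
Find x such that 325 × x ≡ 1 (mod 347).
205

gcd(325, 347) = 1, so the inverse exists.
Extended Euclidean algorithm on (347, 325):
347 = 1 × 325 + 22  ⟹  22 = (1)·347 + (-1)·325
325 = 14 × 22 + 17  ⟹  17 = (-14)·347 + (15)·325
22 = 1 × 17 + 5  ⟹  5 = (15)·347 + (-16)·325
17 = 3 × 5 + 2  ⟹  2 = (-59)·347 + (63)·325
5 = 2 × 2 + 1  ⟹  1 = (133)·347 + (-142)·325
So (-142)·325 ≡ 1 (mod 347), i.e. 325^(-1) ≡ -142 ≡ 205 (mod 347).
Check: 325 × 205 = 66625 ≡ 1 (mod 347)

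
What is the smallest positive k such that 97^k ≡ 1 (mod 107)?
106

107 is prime, so ord(97) divides φ(107) = 106.
Divisors of 106: 1, 2, 53, 106.
Repeated squaring: 97^1 ≡ 97, 97^2 ≡ 100, 97^4 ≡ 49, 97^8 ≡ 47, 97^16 ≡ 69, 97^32 ≡ 53, 97^64 ≡ 27 (mod 107).
Test 97^d mod 107 for each divisor d in increasing order:
97^1 ≡ 97
97^2 ≡ 100
97^53 = 97^32·97^16·97^4·97^1 ≡ 106
97^106 = 97^64·97^32·97^8·97^2 ≡ 1  ← first divisor giving 1
The order is 106.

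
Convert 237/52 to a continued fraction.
[4; 1, 1, 3, 1, 5]

Euclidean algorithm steps:
237 = 4 × 52 + 29
52 = 1 × 29 + 23
29 = 1 × 23 + 6
23 = 3 × 6 + 5
6 = 1 × 5 + 1
5 = 5 × 1 + 0
Continued fraction: [4; 1, 1, 3, 1, 5]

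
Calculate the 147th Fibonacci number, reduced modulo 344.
250

Matrix identity: Q^n = [[F_(n+1), F_n], [F_n, F_(n-1)]] with Q = [[1,1],[1,0]].
n = 147 = 10010011₂. Square-and-multiply, entries mod 344:
Q^1 = [[1,1],[1,0]]
Q^2 = (Q^1)² = [[2,1],[1,1]]
Q^4 = (Q^2)² = [[5,3],[3,2]]
Q^9 = (Q^4)²·Q = [[55,34],[34,21]]
Q^18 = (Q^9)² = [[53,176],[176,221]]
Q^36 = (Q^18)² = [[73,64],[64,9]]
Q^73 = (Q^36)²·Q = [[225,137],[137,88]]
Q^147 = (Q^73)²·Q = [[131,250],[250,225]]
F_147 mod 344 = Q^147[0][1] = 250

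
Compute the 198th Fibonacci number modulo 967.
305

Matrix identity: Q^n = [[F_(n+1), F_n], [F_n, F_(n-1)]] with Q = [[1,1],[1,0]].
n = 198 = 11000110₂. Square-and-multiply, entries mod 967:
Q^1 = [[1,1],[1,0]]
Q^3 = (Q^1)²·Q = [[3,2],[2,1]]
Q^6 = (Q^3)² = [[13,8],[8,5]]
Q^12 = (Q^6)² = [[233,144],[144,89]]
Q^24 = (Q^12)² = [[566,919],[919,614]]
Q^49 = (Q^24)²·Q = [[95,649],[649,413]]
Q^99 = (Q^49)²·Q = [[823,878],[878,912]]
Q^198 = (Q^99)² = [[614,305],[305,309]]
F_198 mod 967 = Q^198[0][1] = 305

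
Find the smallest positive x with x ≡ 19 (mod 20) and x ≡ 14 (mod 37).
199

Using Chinese Remainder Theorem:
M = 20 × 37 = 740
M1 = 37, M2 = 20
y1 = 37^(-1) mod 20 = 13
y2 = 20^(-1) mod 37 = 13
x = (19×37×13 + 14×20×13) mod 740 = 199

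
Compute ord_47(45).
46

47 is prime, so ord(45) divides φ(47) = 46.
Divisors of 46: 1, 2, 23, 46.
Repeated squaring: 45^1 ≡ 45, 45^2 ≡ 4, 45^4 ≡ 16, 45^8 ≡ 21, 45^16 ≡ 18, 45^32 ≡ 42 (mod 47).
Test 45^d mod 47 for each divisor d in increasing order:
45^1 ≡ 45
45^2 ≡ 4
45^23 = 45^16·45^4·45^2·45^1 ≡ 46
45^46 = 45^32·45^8·45^4·45^2 ≡ 1  ← first divisor giving 1
The order is 46.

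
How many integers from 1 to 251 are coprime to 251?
250

251 = 251
φ(n) = n × ∏(1 - 1/p) for each prime p dividing n
φ(251) = 251 × (1 - 1/251) = 250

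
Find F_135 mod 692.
46

Matrix identity: Q^n = [[F_(n+1), F_n], [F_n, F_(n-1)]] with Q = [[1,1],[1,0]].
n = 135 = 10000111₂. Square-and-multiply, entries mod 692:
Q^1 = [[1,1],[1,0]]
Q^2 = (Q^1)² = [[2,1],[1,1]]
Q^4 = (Q^2)² = [[5,3],[3,2]]
Q^8 = (Q^4)² = [[34,21],[21,13]]
Q^16 = (Q^8)² = [[213,295],[295,610]]
Q^33 = (Q^16)²·Q = [[115,222],[222,585]]
Q^67 = (Q^33)²·Q = [[621,229],[229,392]]
Q^135 = (Q^67)²·Q = [[203,46],[46,157]]
F_135 mod 692 = Q^135[0][1] = 46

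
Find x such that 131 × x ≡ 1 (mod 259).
87

gcd(131, 259) = 1, so the inverse exists.
Extended Euclidean algorithm on (259, 131):
259 = 1 × 131 + 128  ⟹  128 = (1)·259 + (-1)·131
131 = 1 × 128 + 3  ⟹  3 = (-1)·259 + (2)·131
128 = 42 × 3 + 2  ⟹  2 = (43)·259 + (-85)·131
3 = 1 × 2 + 1  ⟹  1 = (-44)·259 + (87)·131
So (87)·131 ≡ 1 (mod 259), i.e. 131^(-1) ≡ 87 (mod 259).
Check: 131 × 87 = 11397 ≡ 1 (mod 259)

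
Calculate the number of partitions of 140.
15065878135

p(n) counts ways to write n as a sum of positive integers (order ignored).
Euler's pentagonal recurrence: p(k) = p(k-1) + p(k-2) - p(k-5) - p(k-7) + p(k-12) + p(k-15) - ... (offsets j(3j∓1)/2, signs ++--, p(0)=1, p(<0)=0).
DP table for k = 0..139: p(0)=1, p(1)=1, p(2)=2, p(3)=3, p(4)=5, p(5)=7, p(6)=11, p(7)=15, p(8)=22, p(9)=30, p(10)=42, p(11)=56, p(12)=77, p(13)=101, p(14)=135, p(15)=176, p(16)=231, p(17)=297, p(18)=385, p(19)=490, p(20)=627, p(21)=792, p(22)=1002, p(23)=1255, p(24)=1575, p(25)=1958, p(26)=2436, p(27)=3010, p(28)=3718, p(29)=4565, p(30)=5604, p(31)=6842, p(32)=8349, p(33)=10143, p(34)=12310, p(35)=14883, p(36)=17977, p(37)=21637, p(38)=26015, p(39)=31185, p(40)=37338, p(41)=44583, p(42)=53174, p(43)=63261, p(44)=75175, p(45)=89134, p(46)=105558, p(47)=124754, p(48)=147273, p(49)=173525, p(50)=204226, p(51)=239943, p(52)=281589, p(53)=329931, p(54)=386155, p(55)=451276, p(56)=526823, p(57)=614154, p(58)=715220, p(59)=831820, p(60)=966467, p(61)=1121505, p(62)=1300156, p(63)=1505499, p(64)=1741630, p(65)=2012558, p(66)=2323520, p(67)=2679689, p(68)=3087735, p(69)=3554345, p(70)=4087968, p(71)=4697205, p(72)=5392783, p(73)=6185689, p(74)=7089500, p(75)=8118264, p(76)=9289091, p(77)=10619863, p(78)=12132164, p(79)=13848650, p(80)=15796476, p(81)=18004327, p(82)=20506255, p(83)=23338469, p(84)=26543660, p(85)=30167357, p(86)=34262962, p(87)=38887673, p(88)=44108109, p(89)=49995925, p(90)=56634173, p(91)=64112359, p(92)=72533807, p(93)=82010177, p(94)=92669720, p(95)=104651419, p(96)=118114304, p(97)=133230930, p(98)=150198136, p(99)=169229875, p(100)=190569292, p(101)=214481126, p(102)=241265379, p(103)=271248950, p(104)=304801365, p(105)=342325709, p(106)=384276336, p(107)=431149389, p(108)=483502844, p(109)=541946240, p(110)=607163746, p(111)=679903203, p(112)=761002156, p(113)=851376628, p(114)=952050665, p(115)=1064144451, p(116)=1188908248, p(117)=1327710076, p(118)=1482074143, p(119)=1653668665, p(120)=1844349560, p(121)=2056148051, p(122)=2291320912, p(123)=2552338241, p(124)=2841940500, p(125)=3163127352, p(126)=3519222692, p(127)=3913864295, p(128)=4351078600, p(129)=4835271870, p(130)=5371315400, p(131)=5964539504, p(132)=6620830889, p(133)=7346629512, p(134)=8149040695, p(135)=9035836076, p(136)=10015581680, p(137)=11097645016, p(138)=12292341831, p(139)=13610949895.
Final step: p(140) = p(139) + p(138) - p(135) - p(133) + p(128) + p(125) - p(118) - p(114) + p(105) + p(100) - p(89) - p(83) + p(70) + p(63) - p(48) - p(40) + p(23) + p(14)
= 13610949895 + 12292341831 - 9035836076 - 7346629512 + 4351078600 + 3163127352 - 1482074143 - 952050665 + 342325709 + 190569292 - 49995925 - 23338469 + 4087968 + 1505499 - 147273 - 37338 + 1255 + 135
= 15065878135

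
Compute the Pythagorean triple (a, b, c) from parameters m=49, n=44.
(465, 4312, 4337)

Euclid's formula: a = m² - n², b = 2mn, c = m² + n²
m = 49, n = 44
a = 49² - 44² = 2401 - 1936 = 465
b = 2 × 49 × 44 = 4312
c = 49² + 44² = 2401 + 1936 = 4337
Verification: 465² + 4312² = 216225 + 18593344 = 18809569 = 4337² ✓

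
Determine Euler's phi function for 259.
216

259 = 7 × 37
φ(n) = n × ∏(1 - 1/p) for each prime p dividing n
φ(259) = 259 × (1 - 1/7) × (1 - 1/37) = 216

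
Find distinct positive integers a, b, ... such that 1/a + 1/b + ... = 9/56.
1/7 + 1/56

Greedy algorithm:
9/56: ceiling(56/9) = 7, use 1/7
1/56: ceiling(56/1) = 56, use 1/56
Result: 9/56 = 1/7 + 1/56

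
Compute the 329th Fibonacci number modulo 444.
433

Matrix identity: Q^n = [[F_(n+1), F_n], [F_n, F_(n-1)]] with Q = [[1,1],[1,0]].
n = 329 = 101001001₂. Square-and-multiply, entries mod 444:
Q^1 = [[1,1],[1,0]]
Q^2 = (Q^1)² = [[2,1],[1,1]]
Q^5 = (Q^2)²·Q = [[8,5],[5,3]]
Q^10 = (Q^5)² = [[89,55],[55,34]]
Q^20 = (Q^10)² = [[290,105],[105,185]]
Q^41 = (Q^20)²·Q = [[256,109],[109,147]]
Q^82 = (Q^41)² = [[161,415],[415,190]]
Q^164 = (Q^82)² = [[122,33],[33,89]]
Q^329 = (Q^164)²·Q = [[292,433],[433,303]]
F_329 mod 444 = Q^329[0][1] = 433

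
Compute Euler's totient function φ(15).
8

15 = 3 × 5
φ(n) = n × ∏(1 - 1/p) for each prime p dividing n
φ(15) = 15 × (1 - 1/3) × (1 - 1/5) = 8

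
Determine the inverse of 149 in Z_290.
109

gcd(149, 290) = 1, so the inverse exists.
Extended Euclidean algorithm on (290, 149):
290 = 1 × 149 + 141  ⟹  141 = (1)·290 + (-1)·149
149 = 1 × 141 + 8  ⟹  8 = (-1)·290 + (2)·149
141 = 17 × 8 + 5  ⟹  5 = (18)·290 + (-35)·149
8 = 1 × 5 + 3  ⟹  3 = (-19)·290 + (37)·149
5 = 1 × 3 + 2  ⟹  2 = (37)·290 + (-72)·149
3 = 1 × 2 + 1  ⟹  1 = (-56)·290 + (109)·149
So (109)·149 ≡ 1 (mod 290), i.e. 149^(-1) ≡ 109 (mod 290).
Check: 149 × 109 = 16241 ≡ 1 (mod 290)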